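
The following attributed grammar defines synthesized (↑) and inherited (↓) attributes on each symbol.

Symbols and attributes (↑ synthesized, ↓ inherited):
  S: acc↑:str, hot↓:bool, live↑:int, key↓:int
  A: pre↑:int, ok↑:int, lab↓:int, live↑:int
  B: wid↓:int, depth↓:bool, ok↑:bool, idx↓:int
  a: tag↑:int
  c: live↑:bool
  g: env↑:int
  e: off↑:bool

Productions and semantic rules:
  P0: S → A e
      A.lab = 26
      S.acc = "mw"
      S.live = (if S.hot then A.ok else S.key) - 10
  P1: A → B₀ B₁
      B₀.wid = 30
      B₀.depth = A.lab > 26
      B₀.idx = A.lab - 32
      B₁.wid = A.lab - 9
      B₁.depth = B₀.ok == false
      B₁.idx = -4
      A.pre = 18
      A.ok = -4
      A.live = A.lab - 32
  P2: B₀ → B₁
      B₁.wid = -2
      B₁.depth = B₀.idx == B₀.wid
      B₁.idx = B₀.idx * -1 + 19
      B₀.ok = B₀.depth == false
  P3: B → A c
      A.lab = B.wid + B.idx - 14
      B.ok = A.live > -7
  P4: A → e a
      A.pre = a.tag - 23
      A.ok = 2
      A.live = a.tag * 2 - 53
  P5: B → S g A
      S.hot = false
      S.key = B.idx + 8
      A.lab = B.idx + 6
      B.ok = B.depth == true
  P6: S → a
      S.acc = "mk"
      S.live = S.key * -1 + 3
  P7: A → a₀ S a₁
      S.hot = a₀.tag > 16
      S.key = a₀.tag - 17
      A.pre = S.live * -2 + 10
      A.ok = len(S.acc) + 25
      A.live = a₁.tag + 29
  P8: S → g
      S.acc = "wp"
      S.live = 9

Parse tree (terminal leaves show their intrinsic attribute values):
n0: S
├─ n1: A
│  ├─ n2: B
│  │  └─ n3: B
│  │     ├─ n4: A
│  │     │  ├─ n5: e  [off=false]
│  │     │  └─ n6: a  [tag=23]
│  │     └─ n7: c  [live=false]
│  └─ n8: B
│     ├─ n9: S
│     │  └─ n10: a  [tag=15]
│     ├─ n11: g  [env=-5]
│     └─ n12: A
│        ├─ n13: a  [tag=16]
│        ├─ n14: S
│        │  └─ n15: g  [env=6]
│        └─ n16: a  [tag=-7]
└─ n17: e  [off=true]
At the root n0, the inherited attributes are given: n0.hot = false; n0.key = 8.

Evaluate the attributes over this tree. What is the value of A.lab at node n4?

1. n0.hot = false  [given at root]
2. n0.key = 8  [given at root]
3. n1.lab = 26  [26]
4. n2.wid = 30  [30]
5. n2.depth = false  [A.lab > 26]
6. n2.idx = -6  [A.lab - 32]
7. n3.wid = -2  [-2]
8. n3.depth = false  [B₀.idx == B₀.wid]
9. n3.idx = 25  [B₀.idx * -1 + 19]
10. n4.lab = 9  [B.wid + B.idx - 14]
11. n5.off = false  [terminal]
12. n6.tag = 23  [terminal]
13. n4.pre = 0  [a.tag - 23]
14. n4.ok = 2  [2]
15. n4.live = -7  [a.tag * 2 - 53]
16. n7.live = false  [terminal]
17. n3.ok = false  [A.live > -7]
18. n2.ok = true  [B₀.depth == false]
19. n8.wid = 17  [A.lab - 9]
20. n8.depth = false  [B₀.ok == false]
21. n8.idx = -4  [-4]
22. n9.hot = false  [false]
23. n9.key = 4  [B.idx + 8]
24. n10.tag = 15  [terminal]
25. n9.acc = "mk"  ["mk"]
26. n9.live = -1  [S.key * -1 + 3]
27. n11.env = -5  [terminal]
28. n12.lab = 2  [B.idx + 6]
29. n13.tag = 16  [terminal]
30. n14.hot = false  [a₀.tag > 16]
31. n14.key = -1  [a₀.tag - 17]
32. n15.env = 6  [terminal]
33. n14.acc = "wp"  ["wp"]
34. n14.live = 9  [9]
35. n16.tag = -7  [terminal]
36. n12.pre = -8  [S.live * -2 + 10]
37. n12.ok = 27  [len(S.acc) + 25]
38. n12.live = 22  [a₁.tag + 29]
39. n8.ok = false  [B.depth == true]
40. n1.pre = 18  [18]
41. n1.ok = -4  [-4]
42. n1.live = -6  [A.lab - 32]
43. n17.off = true  [terminal]
44. n0.acc = "mw"  ["mw"]
45. n0.live = -2  [(if S.hot then A.ok else S.key) - 10]

9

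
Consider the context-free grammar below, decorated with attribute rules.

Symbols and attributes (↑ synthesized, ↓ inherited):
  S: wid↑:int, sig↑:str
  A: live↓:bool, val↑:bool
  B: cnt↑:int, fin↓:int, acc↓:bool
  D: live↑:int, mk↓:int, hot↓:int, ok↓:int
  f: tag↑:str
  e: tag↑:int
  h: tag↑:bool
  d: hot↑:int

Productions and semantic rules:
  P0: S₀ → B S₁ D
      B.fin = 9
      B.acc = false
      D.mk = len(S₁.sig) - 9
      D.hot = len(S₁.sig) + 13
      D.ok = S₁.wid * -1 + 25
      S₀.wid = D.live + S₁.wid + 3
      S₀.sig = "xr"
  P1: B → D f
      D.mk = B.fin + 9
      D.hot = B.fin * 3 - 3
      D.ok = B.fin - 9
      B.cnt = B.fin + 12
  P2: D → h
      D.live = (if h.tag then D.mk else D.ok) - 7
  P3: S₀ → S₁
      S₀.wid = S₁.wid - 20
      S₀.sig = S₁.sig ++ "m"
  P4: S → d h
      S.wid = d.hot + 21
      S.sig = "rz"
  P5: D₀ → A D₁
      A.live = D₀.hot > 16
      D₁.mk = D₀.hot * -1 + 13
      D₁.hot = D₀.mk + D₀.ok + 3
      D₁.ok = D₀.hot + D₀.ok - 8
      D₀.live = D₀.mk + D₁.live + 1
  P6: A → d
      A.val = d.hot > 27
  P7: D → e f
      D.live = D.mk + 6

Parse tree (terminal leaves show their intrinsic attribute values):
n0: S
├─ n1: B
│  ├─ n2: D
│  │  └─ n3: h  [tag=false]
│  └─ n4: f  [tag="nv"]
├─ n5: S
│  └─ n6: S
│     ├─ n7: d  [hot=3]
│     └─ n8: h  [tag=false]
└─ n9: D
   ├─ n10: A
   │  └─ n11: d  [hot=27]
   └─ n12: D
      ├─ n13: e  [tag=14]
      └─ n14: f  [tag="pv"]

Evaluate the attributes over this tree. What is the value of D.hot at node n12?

18

1. n1.fin = 9  [9]
2. n1.acc = false  [false]
3. n2.mk = 18  [B.fin + 9]
4. n2.hot = 24  [B.fin * 3 - 3]
5. n2.ok = 0  [B.fin - 9]
6. n3.tag = false  [terminal]
7. n2.live = -7  [(if h.tag then D.mk else D.ok) - 7]
8. n4.tag = "nv"  [terminal]
9. n1.cnt = 21  [B.fin + 12]
10. n7.hot = 3  [terminal]
11. n8.tag = false  [terminal]
12. n6.wid = 24  [d.hot + 21]
13. n6.sig = "rz"  ["rz"]
14. n5.wid = 4  [S₁.wid - 20]
15. n5.sig = "rzm"  [S₁.sig ++ "m"]
16. n9.mk = -6  [len(S₁.sig) - 9]
17. n9.hot = 16  [len(S₁.sig) + 13]
18. n9.ok = 21  [S₁.wid * -1 + 25]
19. n10.live = false  [D₀.hot > 16]
20. n11.hot = 27  [terminal]
21. n10.val = false  [d.hot > 27]
22. n12.mk = -3  [D₀.hot * -1 + 13]
23. n12.hot = 18  [D₀.mk + D₀.ok + 3]
24. n12.ok = 29  [D₀.hot + D₀.ok - 8]
25. n13.tag = 14  [terminal]
26. n14.tag = "pv"  [terminal]
27. n12.live = 3  [D.mk + 6]
28. n9.live = -2  [D₀.mk + D₁.live + 1]
29. n0.wid = 5  [D.live + S₁.wid + 3]
30. n0.sig = "xr"  ["xr"]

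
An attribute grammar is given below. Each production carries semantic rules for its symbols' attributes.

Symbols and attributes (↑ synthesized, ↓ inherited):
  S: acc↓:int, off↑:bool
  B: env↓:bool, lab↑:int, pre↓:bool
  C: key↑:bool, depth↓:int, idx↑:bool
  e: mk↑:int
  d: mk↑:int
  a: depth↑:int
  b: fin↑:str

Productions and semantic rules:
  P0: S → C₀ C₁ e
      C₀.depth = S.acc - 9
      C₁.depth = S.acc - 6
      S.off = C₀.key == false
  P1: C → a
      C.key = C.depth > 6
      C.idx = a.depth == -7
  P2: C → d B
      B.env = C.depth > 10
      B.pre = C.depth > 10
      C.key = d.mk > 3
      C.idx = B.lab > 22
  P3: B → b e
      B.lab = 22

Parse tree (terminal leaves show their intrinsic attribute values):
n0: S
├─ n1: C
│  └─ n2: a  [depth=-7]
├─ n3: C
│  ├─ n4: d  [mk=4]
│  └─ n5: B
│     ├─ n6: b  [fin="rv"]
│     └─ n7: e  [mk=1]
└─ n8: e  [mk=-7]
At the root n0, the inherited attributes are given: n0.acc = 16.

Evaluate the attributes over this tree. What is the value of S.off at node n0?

false

1. n0.acc = 16  [given at root]
2. n1.depth = 7  [S.acc - 9]
3. n2.depth = -7  [terminal]
4. n1.key = true  [C.depth > 6]
5. n1.idx = true  [a.depth == -7]
6. n3.depth = 10  [S.acc - 6]
7. n4.mk = 4  [terminal]
8. n5.env = false  [C.depth > 10]
9. n5.pre = false  [C.depth > 10]
10. n6.fin = "rv"  [terminal]
11. n7.mk = 1  [terminal]
12. n5.lab = 22  [22]
13. n3.key = true  [d.mk > 3]
14. n3.idx = false  [B.lab > 22]
15. n8.mk = -7  [terminal]
16. n0.off = false  [C₀.key == false]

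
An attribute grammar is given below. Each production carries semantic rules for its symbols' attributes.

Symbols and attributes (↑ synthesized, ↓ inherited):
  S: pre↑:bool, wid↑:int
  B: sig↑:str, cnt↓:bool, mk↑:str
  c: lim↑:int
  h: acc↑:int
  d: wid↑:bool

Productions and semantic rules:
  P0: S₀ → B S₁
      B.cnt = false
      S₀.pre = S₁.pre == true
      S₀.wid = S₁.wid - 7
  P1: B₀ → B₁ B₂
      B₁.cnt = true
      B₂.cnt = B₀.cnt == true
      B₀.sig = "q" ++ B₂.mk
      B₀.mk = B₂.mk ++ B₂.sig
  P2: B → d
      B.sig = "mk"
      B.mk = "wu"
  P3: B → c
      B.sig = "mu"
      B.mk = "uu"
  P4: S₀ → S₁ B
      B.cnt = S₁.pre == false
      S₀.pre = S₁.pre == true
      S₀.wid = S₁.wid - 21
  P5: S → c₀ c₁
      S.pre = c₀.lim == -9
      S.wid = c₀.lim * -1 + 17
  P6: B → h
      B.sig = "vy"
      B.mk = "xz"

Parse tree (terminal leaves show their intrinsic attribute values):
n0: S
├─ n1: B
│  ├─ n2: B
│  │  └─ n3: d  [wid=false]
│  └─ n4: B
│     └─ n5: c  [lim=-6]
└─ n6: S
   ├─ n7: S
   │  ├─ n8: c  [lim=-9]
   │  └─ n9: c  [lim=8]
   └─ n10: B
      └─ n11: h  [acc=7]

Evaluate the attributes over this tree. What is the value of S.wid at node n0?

1. n1.cnt = false  [false]
2. n2.cnt = true  [true]
3. n3.wid = false  [terminal]
4. n2.sig = "mk"  ["mk"]
5. n2.mk = "wu"  ["wu"]
6. n4.cnt = false  [B₀.cnt == true]
7. n5.lim = -6  [terminal]
8. n4.sig = "mu"  ["mu"]
9. n4.mk = "uu"  ["uu"]
10. n1.sig = "quu"  ["q" ++ B₂.mk]
11. n1.mk = "uumu"  [B₂.mk ++ B₂.sig]
12. n8.lim = -9  [terminal]
13. n9.lim = 8  [terminal]
14. n7.pre = true  [c₀.lim == -9]
15. n7.wid = 26  [c₀.lim * -1 + 17]
16. n10.cnt = false  [S₁.pre == false]
17. n11.acc = 7  [terminal]
18. n10.sig = "vy"  ["vy"]
19. n10.mk = "xz"  ["xz"]
20. n6.pre = true  [S₁.pre == true]
21. n6.wid = 5  [S₁.wid - 21]
22. n0.pre = true  [S₁.pre == true]
23. n0.wid = -2  [S₁.wid - 7]

-2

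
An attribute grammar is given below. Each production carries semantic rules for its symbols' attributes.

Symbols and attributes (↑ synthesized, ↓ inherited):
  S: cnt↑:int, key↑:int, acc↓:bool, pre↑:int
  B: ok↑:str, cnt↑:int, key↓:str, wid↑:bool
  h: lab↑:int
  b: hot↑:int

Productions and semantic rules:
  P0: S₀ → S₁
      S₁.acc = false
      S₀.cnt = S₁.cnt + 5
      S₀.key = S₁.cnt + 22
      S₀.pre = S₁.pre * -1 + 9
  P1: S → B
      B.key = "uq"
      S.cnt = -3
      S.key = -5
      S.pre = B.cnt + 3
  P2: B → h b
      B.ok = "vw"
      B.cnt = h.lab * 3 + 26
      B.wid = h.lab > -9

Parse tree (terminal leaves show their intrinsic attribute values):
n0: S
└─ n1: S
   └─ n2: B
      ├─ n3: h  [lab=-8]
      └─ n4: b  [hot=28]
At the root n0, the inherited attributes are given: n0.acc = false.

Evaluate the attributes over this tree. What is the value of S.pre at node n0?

4

1. n0.acc = false  [given at root]
2. n1.acc = false  [false]
3. n2.key = "uq"  ["uq"]
4. n3.lab = -8  [terminal]
5. n4.hot = 28  [terminal]
6. n2.ok = "vw"  ["vw"]
7. n2.cnt = 2  [h.lab * 3 + 26]
8. n2.wid = true  [h.lab > -9]
9. n1.cnt = -3  [-3]
10. n1.key = -5  [-5]
11. n1.pre = 5  [B.cnt + 3]
12. n0.cnt = 2  [S₁.cnt + 5]
13. n0.key = 19  [S₁.cnt + 22]
14. n0.pre = 4  [S₁.pre * -1 + 9]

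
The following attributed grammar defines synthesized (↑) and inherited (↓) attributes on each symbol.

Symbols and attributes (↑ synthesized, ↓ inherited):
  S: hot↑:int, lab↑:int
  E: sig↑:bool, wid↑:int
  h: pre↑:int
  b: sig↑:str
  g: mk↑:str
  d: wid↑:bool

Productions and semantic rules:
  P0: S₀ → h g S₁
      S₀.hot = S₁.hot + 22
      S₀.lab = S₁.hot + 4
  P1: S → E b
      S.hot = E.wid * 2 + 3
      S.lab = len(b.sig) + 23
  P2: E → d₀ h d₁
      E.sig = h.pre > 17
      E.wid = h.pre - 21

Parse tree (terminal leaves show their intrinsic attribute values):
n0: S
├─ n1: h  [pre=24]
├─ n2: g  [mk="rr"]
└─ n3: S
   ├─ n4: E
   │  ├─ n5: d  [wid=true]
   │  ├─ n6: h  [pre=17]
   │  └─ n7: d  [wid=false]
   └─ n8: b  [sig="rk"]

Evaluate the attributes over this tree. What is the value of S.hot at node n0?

1. n1.pre = 24  [terminal]
2. n2.mk = "rr"  [terminal]
3. n5.wid = true  [terminal]
4. n6.pre = 17  [terminal]
5. n7.wid = false  [terminal]
6. n4.sig = false  [h.pre > 17]
7. n4.wid = -4  [h.pre - 21]
8. n8.sig = "rk"  [terminal]
9. n3.hot = -5  [E.wid * 2 + 3]
10. n3.lab = 25  [len(b.sig) + 23]
11. n0.hot = 17  [S₁.hot + 22]
12. n0.lab = -1  [S₁.hot + 4]

17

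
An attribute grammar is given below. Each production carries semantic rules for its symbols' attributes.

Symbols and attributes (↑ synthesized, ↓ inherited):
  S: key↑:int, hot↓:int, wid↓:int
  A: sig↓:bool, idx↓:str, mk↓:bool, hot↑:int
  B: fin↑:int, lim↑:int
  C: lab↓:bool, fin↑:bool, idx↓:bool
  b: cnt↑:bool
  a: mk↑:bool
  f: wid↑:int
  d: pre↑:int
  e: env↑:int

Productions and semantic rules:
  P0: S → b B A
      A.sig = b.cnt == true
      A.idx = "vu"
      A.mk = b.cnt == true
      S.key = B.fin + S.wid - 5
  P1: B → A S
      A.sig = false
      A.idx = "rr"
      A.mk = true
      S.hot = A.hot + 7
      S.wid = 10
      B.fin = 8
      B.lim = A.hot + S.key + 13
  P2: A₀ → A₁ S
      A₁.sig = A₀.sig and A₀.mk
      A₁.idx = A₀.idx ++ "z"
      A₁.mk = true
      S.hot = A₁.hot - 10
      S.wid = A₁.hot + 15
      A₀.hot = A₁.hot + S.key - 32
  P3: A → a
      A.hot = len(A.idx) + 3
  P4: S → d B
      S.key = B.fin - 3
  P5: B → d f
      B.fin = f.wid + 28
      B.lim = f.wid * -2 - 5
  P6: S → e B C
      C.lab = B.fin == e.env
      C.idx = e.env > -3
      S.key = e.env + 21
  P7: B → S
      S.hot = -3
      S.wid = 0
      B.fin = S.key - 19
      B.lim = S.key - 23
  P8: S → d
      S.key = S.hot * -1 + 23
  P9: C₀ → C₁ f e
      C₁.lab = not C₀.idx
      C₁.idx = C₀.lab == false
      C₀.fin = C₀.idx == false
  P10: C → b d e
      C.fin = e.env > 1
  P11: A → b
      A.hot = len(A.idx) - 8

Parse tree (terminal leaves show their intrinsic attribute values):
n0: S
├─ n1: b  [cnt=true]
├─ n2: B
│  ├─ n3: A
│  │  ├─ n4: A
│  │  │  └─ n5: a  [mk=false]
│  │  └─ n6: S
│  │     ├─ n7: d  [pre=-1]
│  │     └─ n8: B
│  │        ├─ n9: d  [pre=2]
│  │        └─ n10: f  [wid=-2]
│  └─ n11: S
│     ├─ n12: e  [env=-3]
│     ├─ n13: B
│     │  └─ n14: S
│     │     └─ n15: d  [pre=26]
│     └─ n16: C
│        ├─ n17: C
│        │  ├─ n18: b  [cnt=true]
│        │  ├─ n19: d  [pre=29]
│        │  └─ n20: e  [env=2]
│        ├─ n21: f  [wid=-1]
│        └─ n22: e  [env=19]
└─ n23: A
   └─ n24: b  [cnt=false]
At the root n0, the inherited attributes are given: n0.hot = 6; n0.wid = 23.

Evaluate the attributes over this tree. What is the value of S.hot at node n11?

4

1. n0.hot = 6  [given at root]
2. n0.wid = 23  [given at root]
3. n1.cnt = true  [terminal]
4. n3.sig = false  [false]
5. n3.idx = "rr"  ["rr"]
6. n3.mk = true  [true]
7. n4.sig = false  [A₀.sig and A₀.mk]
8. n4.idx = "rrz"  [A₀.idx ++ "z"]
9. n4.mk = true  [true]
10. n5.mk = false  [terminal]
11. n4.hot = 6  [len(A.idx) + 3]
12. n6.hot = -4  [A₁.hot - 10]
13. n6.wid = 21  [A₁.hot + 15]
14. n7.pre = -1  [terminal]
15. n9.pre = 2  [terminal]
16. n10.wid = -2  [terminal]
17. n8.fin = 26  [f.wid + 28]
18. n8.lim = -1  [f.wid * -2 - 5]
19. n6.key = 23  [B.fin - 3]
20. n3.hot = -3  [A₁.hot + S.key - 32]
21. n11.hot = 4  [A.hot + 7]
22. n11.wid = 10  [10]
23. n12.env = -3  [terminal]
24. n14.hot = -3  [-3]
25. n14.wid = 0  [0]
26. n15.pre = 26  [terminal]
27. n14.key = 26  [S.hot * -1 + 23]
28. n13.fin = 7  [S.key - 19]
29. n13.lim = 3  [S.key - 23]
30. n16.lab = false  [B.fin == e.env]
31. n16.idx = false  [e.env > -3]
32. n17.lab = true  [not C₀.idx]
33. n17.idx = true  [C₀.lab == false]
34. n18.cnt = true  [terminal]
35. n19.pre = 29  [terminal]
36. n20.env = 2  [terminal]
37. n17.fin = true  [e.env > 1]
38. n21.wid = -1  [terminal]
39. n22.env = 19  [terminal]
40. n16.fin = true  [C₀.idx == false]
41. n11.key = 18  [e.env + 21]
42. n2.fin = 8  [8]
43. n2.lim = 28  [A.hot + S.key + 13]
44. n23.sig = true  [b.cnt == true]
45. n23.idx = "vu"  ["vu"]
46. n23.mk = true  [b.cnt == true]
47. n24.cnt = false  [terminal]
48. n23.hot = -6  [len(A.idx) - 8]
49. n0.key = 26  [B.fin + S.wid - 5]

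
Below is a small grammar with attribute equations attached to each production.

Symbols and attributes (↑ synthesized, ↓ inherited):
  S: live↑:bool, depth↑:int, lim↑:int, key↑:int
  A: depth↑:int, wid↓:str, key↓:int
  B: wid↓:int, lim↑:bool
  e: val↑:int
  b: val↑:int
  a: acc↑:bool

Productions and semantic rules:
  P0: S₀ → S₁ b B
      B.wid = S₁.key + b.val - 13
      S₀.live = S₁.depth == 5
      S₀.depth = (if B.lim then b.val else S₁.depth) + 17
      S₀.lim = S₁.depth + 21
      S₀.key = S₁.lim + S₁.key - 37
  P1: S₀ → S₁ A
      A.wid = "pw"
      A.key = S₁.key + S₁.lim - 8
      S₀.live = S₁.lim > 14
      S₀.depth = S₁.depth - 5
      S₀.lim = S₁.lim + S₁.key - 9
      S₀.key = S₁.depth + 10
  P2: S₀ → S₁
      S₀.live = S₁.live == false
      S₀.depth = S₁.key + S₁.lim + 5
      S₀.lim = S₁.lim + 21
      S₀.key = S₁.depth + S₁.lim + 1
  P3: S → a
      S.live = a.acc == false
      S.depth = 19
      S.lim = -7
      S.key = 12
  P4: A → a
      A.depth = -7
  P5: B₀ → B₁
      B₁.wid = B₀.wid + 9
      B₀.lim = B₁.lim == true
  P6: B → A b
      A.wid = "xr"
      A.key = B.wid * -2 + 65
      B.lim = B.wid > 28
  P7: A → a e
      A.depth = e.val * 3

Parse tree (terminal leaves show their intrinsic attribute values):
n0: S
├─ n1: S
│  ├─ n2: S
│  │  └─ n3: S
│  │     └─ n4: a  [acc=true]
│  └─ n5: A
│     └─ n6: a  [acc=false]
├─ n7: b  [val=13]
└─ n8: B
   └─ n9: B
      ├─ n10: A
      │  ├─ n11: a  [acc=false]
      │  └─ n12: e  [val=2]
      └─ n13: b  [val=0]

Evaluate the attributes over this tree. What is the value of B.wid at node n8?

1. n4.acc = true  [terminal]
2. n3.live = false  [a.acc == false]
3. n3.depth = 19  [19]
4. n3.lim = -7  [-7]
5. n3.key = 12  [12]
6. n2.live = true  [S₁.live == false]
7. n2.depth = 10  [S₁.key + S₁.lim + 5]
8. n2.lim = 14  [S₁.lim + 21]
9. n2.key = 13  [S₁.depth + S₁.lim + 1]
10. n5.wid = "pw"  ["pw"]
11. n5.key = 19  [S₁.key + S₁.lim - 8]
12. n6.acc = false  [terminal]
13. n5.depth = -7  [-7]
14. n1.live = false  [S₁.lim > 14]
15. n1.depth = 5  [S₁.depth - 5]
16. n1.lim = 18  [S₁.lim + S₁.key - 9]
17. n1.key = 20  [S₁.depth + 10]
18. n7.val = 13  [terminal]
19. n8.wid = 20  [S₁.key + b.val - 13]
20. n9.wid = 29  [B₀.wid + 9]
21. n10.wid = "xr"  ["xr"]
22. n10.key = 7  [B.wid * -2 + 65]
23. n11.acc = false  [terminal]
24. n12.val = 2  [terminal]
25. n10.depth = 6  [e.val * 3]
26. n13.val = 0  [terminal]
27. n9.lim = true  [B.wid > 28]
28. n8.lim = true  [B₁.lim == true]
29. n0.live = true  [S₁.depth == 5]
30. n0.depth = 30  [(if B.lim then b.val else S₁.depth) + 17]
31. n0.lim = 26  [S₁.depth + 21]
32. n0.key = 1  [S₁.lim + S₁.key - 37]

20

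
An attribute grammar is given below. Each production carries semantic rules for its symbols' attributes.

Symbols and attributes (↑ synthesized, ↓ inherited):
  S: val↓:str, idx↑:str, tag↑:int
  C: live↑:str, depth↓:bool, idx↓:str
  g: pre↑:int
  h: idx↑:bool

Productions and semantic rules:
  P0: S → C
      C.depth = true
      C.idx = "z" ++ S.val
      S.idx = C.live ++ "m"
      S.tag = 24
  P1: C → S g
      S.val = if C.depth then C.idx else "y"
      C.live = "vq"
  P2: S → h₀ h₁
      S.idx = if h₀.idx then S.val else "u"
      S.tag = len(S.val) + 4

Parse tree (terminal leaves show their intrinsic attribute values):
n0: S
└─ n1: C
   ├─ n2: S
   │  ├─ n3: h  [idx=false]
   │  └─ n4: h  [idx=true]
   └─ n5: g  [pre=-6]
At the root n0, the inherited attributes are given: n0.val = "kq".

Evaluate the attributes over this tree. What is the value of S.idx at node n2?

1. n0.val = "kq"  [given at root]
2. n1.depth = true  [true]
3. n1.idx = "zkq"  ["z" ++ S.val]
4. n2.val = "zkq"  [if C.depth then C.idx else "y"]
5. n3.idx = false  [terminal]
6. n4.idx = true  [terminal]
7. n2.idx = "u"  [if h₀.idx then S.val else "u"]
8. n2.tag = 7  [len(S.val) + 4]
9. n5.pre = -6  [terminal]
10. n1.live = "vq"  ["vq"]
11. n0.idx = "vqm"  [C.live ++ "m"]
12. n0.tag = 24  [24]

"u"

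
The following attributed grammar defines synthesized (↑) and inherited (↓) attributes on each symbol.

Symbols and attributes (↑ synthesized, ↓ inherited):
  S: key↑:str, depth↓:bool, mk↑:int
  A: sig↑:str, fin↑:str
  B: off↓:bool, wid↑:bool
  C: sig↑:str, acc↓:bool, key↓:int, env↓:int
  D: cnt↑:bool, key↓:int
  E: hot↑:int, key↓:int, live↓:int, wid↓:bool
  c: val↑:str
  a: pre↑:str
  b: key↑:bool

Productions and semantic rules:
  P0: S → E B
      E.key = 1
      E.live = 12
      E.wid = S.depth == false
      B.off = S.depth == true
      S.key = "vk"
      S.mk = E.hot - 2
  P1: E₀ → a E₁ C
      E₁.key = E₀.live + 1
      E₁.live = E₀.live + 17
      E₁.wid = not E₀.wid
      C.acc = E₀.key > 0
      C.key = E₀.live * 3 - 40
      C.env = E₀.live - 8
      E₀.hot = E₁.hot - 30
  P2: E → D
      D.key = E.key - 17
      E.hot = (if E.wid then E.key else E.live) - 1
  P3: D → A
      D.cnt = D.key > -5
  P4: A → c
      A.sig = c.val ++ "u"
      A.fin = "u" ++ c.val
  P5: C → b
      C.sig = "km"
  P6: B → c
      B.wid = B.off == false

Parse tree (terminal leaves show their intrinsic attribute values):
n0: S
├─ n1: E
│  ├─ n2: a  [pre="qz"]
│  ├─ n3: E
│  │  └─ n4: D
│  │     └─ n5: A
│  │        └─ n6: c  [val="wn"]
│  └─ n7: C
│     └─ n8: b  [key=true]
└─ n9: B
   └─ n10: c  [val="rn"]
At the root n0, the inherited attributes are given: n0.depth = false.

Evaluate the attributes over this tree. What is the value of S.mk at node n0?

1. n0.depth = false  [given at root]
2. n1.key = 1  [1]
3. n1.live = 12  [12]
4. n1.wid = true  [S.depth == false]
5. n2.pre = "qz"  [terminal]
6. n3.key = 13  [E₀.live + 1]
7. n3.live = 29  [E₀.live + 17]
8. n3.wid = false  [not E₀.wid]
9. n4.key = -4  [E.key - 17]
10. n6.val = "wn"  [terminal]
11. n5.sig = "wnu"  [c.val ++ "u"]
12. n5.fin = "uwn"  ["u" ++ c.val]
13. n4.cnt = true  [D.key > -5]
14. n3.hot = 28  [(if E.wid then E.key else E.live) - 1]
15. n7.acc = true  [E₀.key > 0]
16. n7.key = -4  [E₀.live * 3 - 40]
17. n7.env = 4  [E₀.live - 8]
18. n8.key = true  [terminal]
19. n7.sig = "km"  ["km"]
20. n1.hot = -2  [E₁.hot - 30]
21. n9.off = false  [S.depth == true]
22. n10.val = "rn"  [terminal]
23. n9.wid = true  [B.off == false]
24. n0.key = "vk"  ["vk"]
25. n0.mk = -4  [E.hot - 2]

-4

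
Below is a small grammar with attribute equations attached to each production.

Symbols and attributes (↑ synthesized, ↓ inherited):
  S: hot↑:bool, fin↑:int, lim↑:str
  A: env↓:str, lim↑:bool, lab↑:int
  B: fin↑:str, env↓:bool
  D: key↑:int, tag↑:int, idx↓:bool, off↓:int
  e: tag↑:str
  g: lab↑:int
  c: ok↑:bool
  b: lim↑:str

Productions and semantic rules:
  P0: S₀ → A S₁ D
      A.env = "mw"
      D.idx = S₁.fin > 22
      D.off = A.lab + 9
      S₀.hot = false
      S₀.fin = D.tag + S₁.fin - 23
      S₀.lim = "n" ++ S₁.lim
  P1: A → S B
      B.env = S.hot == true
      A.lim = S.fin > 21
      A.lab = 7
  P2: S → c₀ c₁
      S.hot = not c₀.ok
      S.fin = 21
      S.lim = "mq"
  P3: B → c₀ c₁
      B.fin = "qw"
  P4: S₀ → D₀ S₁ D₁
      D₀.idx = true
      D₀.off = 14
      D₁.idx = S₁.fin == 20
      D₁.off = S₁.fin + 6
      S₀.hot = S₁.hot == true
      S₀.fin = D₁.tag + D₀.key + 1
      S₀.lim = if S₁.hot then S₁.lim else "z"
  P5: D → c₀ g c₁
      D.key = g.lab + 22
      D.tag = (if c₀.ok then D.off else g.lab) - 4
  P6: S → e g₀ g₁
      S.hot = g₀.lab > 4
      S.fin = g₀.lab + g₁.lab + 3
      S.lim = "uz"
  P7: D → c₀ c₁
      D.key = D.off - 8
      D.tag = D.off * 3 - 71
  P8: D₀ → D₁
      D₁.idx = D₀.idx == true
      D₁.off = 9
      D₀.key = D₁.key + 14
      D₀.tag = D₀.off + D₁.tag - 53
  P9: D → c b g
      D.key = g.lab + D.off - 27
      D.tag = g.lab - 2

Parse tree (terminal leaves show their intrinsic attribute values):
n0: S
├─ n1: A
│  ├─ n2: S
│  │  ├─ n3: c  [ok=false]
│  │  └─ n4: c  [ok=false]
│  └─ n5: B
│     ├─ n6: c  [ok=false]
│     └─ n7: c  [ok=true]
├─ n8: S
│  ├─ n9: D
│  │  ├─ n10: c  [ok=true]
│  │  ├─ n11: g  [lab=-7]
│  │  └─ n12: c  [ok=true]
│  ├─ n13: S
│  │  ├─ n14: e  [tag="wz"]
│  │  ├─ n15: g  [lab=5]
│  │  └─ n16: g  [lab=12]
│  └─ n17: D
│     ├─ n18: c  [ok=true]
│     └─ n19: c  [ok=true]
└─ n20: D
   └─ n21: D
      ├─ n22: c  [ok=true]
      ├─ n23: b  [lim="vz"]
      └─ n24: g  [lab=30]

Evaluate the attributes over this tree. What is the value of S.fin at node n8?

1. n1.env = "mw"  ["mw"]
2. n3.ok = false  [terminal]
3. n4.ok = false  [terminal]
4. n2.hot = true  [not c₀.ok]
5. n2.fin = 21  [21]
6. n2.lim = "mq"  ["mq"]
7. n5.env = true  [S.hot == true]
8. n6.ok = false  [terminal]
9. n7.ok = true  [terminal]
10. n5.fin = "qw"  ["qw"]
11. n1.lim = false  [S.fin > 21]
12. n1.lab = 7  [7]
13. n9.idx = true  [true]
14. n9.off = 14  [14]
15. n10.ok = true  [terminal]
16. n11.lab = -7  [terminal]
17. n12.ok = true  [terminal]
18. n9.key = 15  [g.lab + 22]
19. n9.tag = 10  [(if c₀.ok then D.off else g.lab) - 4]
20. n14.tag = "wz"  [terminal]
21. n15.lab = 5  [terminal]
22. n16.lab = 12  [terminal]
23. n13.hot = true  [g₀.lab > 4]
24. n13.fin = 20  [g₀.lab + g₁.lab + 3]
25. n13.lim = "uz"  ["uz"]
26. n17.idx = true  [S₁.fin == 20]
27. n17.off = 26  [S₁.fin + 6]
28. n18.ok = true  [terminal]
29. n19.ok = true  [terminal]
30. n17.key = 18  [D.off - 8]
31. n17.tag = 7  [D.off * 3 - 71]
32. n8.hot = true  [S₁.hot == true]
33. n8.fin = 23  [D₁.tag + D₀.key + 1]
34. n8.lim = "uz"  [if S₁.hot then S₁.lim else "z"]
35. n20.idx = true  [S₁.fin > 22]
36. n20.off = 16  [A.lab + 9]
37. n21.idx = true  [D₀.idx == true]
38. n21.off = 9  [9]
39. n22.ok = true  [terminal]
40. n23.lim = "vz"  [terminal]
41. n24.lab = 30  [terminal]
42. n21.key = 12  [g.lab + D.off - 27]
43. n21.tag = 28  [g.lab - 2]
44. n20.key = 26  [D₁.key + 14]
45. n20.tag = -9  [D₀.off + D₁.tag - 53]
46. n0.hot = false  [false]
47. n0.fin = -9  [D.tag + S₁.fin - 23]
48. n0.lim = "nuz"  ["n" ++ S₁.lim]

23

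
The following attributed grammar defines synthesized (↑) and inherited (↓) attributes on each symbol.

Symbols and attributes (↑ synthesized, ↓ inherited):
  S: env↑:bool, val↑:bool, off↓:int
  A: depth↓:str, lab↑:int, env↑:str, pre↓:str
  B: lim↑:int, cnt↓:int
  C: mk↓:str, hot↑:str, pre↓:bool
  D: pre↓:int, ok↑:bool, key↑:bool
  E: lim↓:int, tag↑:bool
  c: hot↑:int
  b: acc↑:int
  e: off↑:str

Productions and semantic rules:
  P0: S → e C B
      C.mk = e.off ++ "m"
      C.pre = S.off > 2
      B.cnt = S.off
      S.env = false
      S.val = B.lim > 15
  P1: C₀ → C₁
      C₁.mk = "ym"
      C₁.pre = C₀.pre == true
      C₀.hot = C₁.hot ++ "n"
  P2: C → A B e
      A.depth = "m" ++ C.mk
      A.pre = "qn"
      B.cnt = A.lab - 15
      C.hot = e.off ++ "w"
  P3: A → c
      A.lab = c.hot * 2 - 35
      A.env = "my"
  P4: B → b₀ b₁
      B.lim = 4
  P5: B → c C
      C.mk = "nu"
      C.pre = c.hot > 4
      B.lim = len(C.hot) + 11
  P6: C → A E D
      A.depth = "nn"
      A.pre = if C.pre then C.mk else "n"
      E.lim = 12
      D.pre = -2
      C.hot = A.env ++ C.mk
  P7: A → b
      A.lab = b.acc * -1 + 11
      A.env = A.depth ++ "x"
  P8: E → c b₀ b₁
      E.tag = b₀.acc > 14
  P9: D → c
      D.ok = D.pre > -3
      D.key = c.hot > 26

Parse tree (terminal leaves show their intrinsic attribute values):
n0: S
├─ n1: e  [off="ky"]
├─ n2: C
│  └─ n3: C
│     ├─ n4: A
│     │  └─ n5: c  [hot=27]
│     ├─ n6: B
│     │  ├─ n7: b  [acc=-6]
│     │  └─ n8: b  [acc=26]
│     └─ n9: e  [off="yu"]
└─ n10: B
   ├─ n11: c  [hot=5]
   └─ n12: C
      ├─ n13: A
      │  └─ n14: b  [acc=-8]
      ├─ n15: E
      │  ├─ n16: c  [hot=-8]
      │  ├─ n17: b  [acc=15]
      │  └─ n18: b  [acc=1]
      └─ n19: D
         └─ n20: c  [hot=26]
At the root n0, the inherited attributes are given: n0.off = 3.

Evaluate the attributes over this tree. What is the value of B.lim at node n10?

1. n0.off = 3  [given at root]
2. n1.off = "ky"  [terminal]
3. n2.mk = "kym"  [e.off ++ "m"]
4. n2.pre = true  [S.off > 2]
5. n3.mk = "ym"  ["ym"]
6. n3.pre = true  [C₀.pre == true]
7. n4.depth = "mym"  ["m" ++ C.mk]
8. n4.pre = "qn"  ["qn"]
9. n5.hot = 27  [terminal]
10. n4.lab = 19  [c.hot * 2 - 35]
11. n4.env = "my"  ["my"]
12. n6.cnt = 4  [A.lab - 15]
13. n7.acc = -6  [terminal]
14. n8.acc = 26  [terminal]
15. n6.lim = 4  [4]
16. n9.off = "yu"  [terminal]
17. n3.hot = "yuw"  [e.off ++ "w"]
18. n2.hot = "yuwn"  [C₁.hot ++ "n"]
19. n10.cnt = 3  [S.off]
20. n11.hot = 5  [terminal]
21. n12.mk = "nu"  ["nu"]
22. n12.pre = true  [c.hot > 4]
23. n13.depth = "nn"  ["nn"]
24. n13.pre = "nu"  [if C.pre then C.mk else "n"]
25. n14.acc = -8  [terminal]
26. n13.lab = 19  [b.acc * -1 + 11]
27. n13.env = "nnx"  [A.depth ++ "x"]
28. n15.lim = 12  [12]
29. n16.hot = -8  [terminal]
30. n17.acc = 15  [terminal]
31. n18.acc = 1  [terminal]
32. n15.tag = true  [b₀.acc > 14]
33. n19.pre = -2  [-2]
34. n20.hot = 26  [terminal]
35. n19.ok = true  [D.pre > -3]
36. n19.key = false  [c.hot > 26]
37. n12.hot = "nnxnu"  [A.env ++ C.mk]
38. n10.lim = 16  [len(C.hot) + 11]
39. n0.env = false  [false]
40. n0.val = true  [B.lim > 15]

16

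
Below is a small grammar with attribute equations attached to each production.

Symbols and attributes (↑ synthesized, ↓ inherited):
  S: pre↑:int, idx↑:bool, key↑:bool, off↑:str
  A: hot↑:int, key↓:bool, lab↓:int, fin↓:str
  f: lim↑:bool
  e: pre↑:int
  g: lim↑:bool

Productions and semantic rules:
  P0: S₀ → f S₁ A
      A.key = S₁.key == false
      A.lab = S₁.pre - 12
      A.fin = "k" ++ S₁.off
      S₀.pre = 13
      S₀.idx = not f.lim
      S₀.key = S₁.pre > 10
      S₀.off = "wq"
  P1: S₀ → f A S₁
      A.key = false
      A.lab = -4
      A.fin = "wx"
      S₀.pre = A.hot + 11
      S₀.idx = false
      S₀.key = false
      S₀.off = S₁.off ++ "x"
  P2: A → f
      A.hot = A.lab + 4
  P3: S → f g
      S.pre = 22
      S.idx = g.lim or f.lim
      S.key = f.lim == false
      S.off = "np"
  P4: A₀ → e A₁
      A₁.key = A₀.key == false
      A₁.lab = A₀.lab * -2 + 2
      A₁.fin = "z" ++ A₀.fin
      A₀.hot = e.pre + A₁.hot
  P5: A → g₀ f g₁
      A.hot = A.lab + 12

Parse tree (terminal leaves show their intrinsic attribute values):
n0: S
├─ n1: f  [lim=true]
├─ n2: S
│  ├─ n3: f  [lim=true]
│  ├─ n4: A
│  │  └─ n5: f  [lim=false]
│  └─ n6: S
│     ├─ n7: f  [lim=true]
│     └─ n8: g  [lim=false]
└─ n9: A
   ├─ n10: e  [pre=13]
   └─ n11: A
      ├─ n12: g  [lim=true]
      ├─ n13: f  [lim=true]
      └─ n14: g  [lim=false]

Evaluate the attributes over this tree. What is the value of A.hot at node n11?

1. n1.lim = true  [terminal]
2. n3.lim = true  [terminal]
3. n4.key = false  [false]
4. n4.lab = -4  [-4]
5. n4.fin = "wx"  ["wx"]
6. n5.lim = false  [terminal]
7. n4.hot = 0  [A.lab + 4]
8. n7.lim = true  [terminal]
9. n8.lim = false  [terminal]
10. n6.pre = 22  [22]
11. n6.idx = true  [g.lim or f.lim]
12. n6.key = false  [f.lim == false]
13. n6.off = "np"  ["np"]
14. n2.pre = 11  [A.hot + 11]
15. n2.idx = false  [false]
16. n2.key = false  [false]
17. n2.off = "npx"  [S₁.off ++ "x"]
18. n9.key = true  [S₁.key == false]
19. n9.lab = -1  [S₁.pre - 12]
20. n9.fin = "knpx"  ["k" ++ S₁.off]
21. n10.pre = 13  [terminal]
22. n11.key = false  [A₀.key == false]
23. n11.lab = 4  [A₀.lab * -2 + 2]
24. n11.fin = "zknpx"  ["z" ++ A₀.fin]
25. n12.lim = true  [terminal]
26. n13.lim = true  [terminal]
27. n14.lim = false  [terminal]
28. n11.hot = 16  [A.lab + 12]
29. n9.hot = 29  [e.pre + A₁.hot]
30. n0.pre = 13  [13]
31. n0.idx = false  [not f.lim]
32. n0.key = true  [S₁.pre > 10]
33. n0.off = "wq"  ["wq"]

16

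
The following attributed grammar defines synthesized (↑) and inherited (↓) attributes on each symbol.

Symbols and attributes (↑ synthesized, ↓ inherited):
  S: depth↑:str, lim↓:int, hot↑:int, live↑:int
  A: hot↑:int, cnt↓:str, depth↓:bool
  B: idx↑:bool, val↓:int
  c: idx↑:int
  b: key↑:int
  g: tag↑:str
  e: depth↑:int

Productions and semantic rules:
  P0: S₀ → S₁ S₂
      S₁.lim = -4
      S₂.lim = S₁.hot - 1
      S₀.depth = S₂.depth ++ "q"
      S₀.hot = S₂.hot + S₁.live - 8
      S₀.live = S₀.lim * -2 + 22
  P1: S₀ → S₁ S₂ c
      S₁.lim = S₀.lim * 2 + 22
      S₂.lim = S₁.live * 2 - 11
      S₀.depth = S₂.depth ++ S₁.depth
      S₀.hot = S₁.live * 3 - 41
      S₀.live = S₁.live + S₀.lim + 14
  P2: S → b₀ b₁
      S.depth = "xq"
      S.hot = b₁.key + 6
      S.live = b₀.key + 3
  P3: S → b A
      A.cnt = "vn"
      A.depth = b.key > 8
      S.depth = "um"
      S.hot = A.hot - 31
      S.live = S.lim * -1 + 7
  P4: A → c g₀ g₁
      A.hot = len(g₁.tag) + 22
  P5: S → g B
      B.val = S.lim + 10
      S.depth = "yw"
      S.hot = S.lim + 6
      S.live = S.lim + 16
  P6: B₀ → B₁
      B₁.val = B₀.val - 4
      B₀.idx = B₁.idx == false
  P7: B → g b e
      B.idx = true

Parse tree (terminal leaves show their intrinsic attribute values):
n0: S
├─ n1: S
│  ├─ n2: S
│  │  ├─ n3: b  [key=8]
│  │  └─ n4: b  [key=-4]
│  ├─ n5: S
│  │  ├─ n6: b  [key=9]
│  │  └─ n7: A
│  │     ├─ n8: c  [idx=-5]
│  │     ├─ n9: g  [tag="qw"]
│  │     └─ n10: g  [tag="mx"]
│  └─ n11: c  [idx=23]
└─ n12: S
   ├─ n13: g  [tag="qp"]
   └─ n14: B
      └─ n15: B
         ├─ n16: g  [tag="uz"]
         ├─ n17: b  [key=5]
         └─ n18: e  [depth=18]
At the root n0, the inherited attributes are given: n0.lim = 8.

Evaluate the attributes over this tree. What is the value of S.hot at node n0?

1. n0.lim = 8  [given at root]
2. n1.lim = -4  [-4]
3. n2.lim = 14  [S₀.lim * 2 + 22]
4. n3.key = 8  [terminal]
5. n4.key = -4  [terminal]
6. n2.depth = "xq"  ["xq"]
7. n2.hot = 2  [b₁.key + 6]
8. n2.live = 11  [b₀.key + 3]
9. n5.lim = 11  [S₁.live * 2 - 11]
10. n6.key = 9  [terminal]
11. n7.cnt = "vn"  ["vn"]
12. n7.depth = true  [b.key > 8]
13. n8.idx = -5  [terminal]
14. n9.tag = "qw"  [terminal]
15. n10.tag = "mx"  [terminal]
16. n7.hot = 24  [len(g₁.tag) + 22]
17. n5.depth = "um"  ["um"]
18. n5.hot = -7  [A.hot - 31]
19. n5.live = -4  [S.lim * -1 + 7]
20. n11.idx = 23  [terminal]
21. n1.depth = "umxq"  [S₂.depth ++ S₁.depth]
22. n1.hot = -8  [S₁.live * 3 - 41]
23. n1.live = 21  [S₁.live + S₀.lim + 14]
24. n12.lim = -9  [S₁.hot - 1]
25. n13.tag = "qp"  [terminal]
26. n14.val = 1  [S.lim + 10]
27. n15.val = -3  [B₀.val - 4]
28. n16.tag = "uz"  [terminal]
29. n17.key = 5  [terminal]
30. n18.depth = 18  [terminal]
31. n15.idx = true  [true]
32. n14.idx = false  [B₁.idx == false]
33. n12.depth = "yw"  ["yw"]
34. n12.hot = -3  [S.lim + 6]
35. n12.live = 7  [S.lim + 16]
36. n0.depth = "ywq"  [S₂.depth ++ "q"]
37. n0.hot = 10  [S₂.hot + S₁.live - 8]
38. n0.live = 6  [S₀.lim * -2 + 22]

10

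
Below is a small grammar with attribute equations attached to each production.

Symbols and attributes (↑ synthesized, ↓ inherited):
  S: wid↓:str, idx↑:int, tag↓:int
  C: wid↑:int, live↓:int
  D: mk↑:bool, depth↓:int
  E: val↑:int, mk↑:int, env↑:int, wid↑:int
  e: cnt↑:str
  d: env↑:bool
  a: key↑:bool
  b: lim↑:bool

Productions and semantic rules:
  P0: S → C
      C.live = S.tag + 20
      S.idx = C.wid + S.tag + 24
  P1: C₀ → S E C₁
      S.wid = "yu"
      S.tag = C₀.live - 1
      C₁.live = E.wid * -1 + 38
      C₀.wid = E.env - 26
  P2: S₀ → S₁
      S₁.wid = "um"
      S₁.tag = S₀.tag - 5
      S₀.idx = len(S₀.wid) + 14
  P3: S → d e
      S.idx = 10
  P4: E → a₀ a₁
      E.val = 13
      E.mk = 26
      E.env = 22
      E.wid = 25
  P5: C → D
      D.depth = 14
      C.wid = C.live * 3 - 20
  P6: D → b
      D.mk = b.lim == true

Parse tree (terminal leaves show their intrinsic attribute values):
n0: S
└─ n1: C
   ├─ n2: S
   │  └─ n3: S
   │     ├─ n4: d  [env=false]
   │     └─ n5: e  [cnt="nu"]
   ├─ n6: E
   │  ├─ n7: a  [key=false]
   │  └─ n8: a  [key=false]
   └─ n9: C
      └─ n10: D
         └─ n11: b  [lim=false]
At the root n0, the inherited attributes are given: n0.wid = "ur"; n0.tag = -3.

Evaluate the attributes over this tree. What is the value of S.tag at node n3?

1. n0.wid = "ur"  [given at root]
2. n0.tag = -3  [given at root]
3. n1.live = 17  [S.tag + 20]
4. n2.wid = "yu"  ["yu"]
5. n2.tag = 16  [C₀.live - 1]
6. n3.wid = "um"  ["um"]
7. n3.tag = 11  [S₀.tag - 5]
8. n4.env = false  [terminal]
9. n5.cnt = "nu"  [terminal]
10. n3.idx = 10  [10]
11. n2.idx = 16  [len(S₀.wid) + 14]
12. n7.key = false  [terminal]
13. n8.key = false  [terminal]
14. n6.val = 13  [13]
15. n6.mk = 26  [26]
16. n6.env = 22  [22]
17. n6.wid = 25  [25]
18. n9.live = 13  [E.wid * -1 + 38]
19. n10.depth = 14  [14]
20. n11.lim = false  [terminal]
21. n10.mk = false  [b.lim == true]
22. n9.wid = 19  [C.live * 3 - 20]
23. n1.wid = -4  [E.env - 26]
24. n0.idx = 17  [C.wid + S.tag + 24]

11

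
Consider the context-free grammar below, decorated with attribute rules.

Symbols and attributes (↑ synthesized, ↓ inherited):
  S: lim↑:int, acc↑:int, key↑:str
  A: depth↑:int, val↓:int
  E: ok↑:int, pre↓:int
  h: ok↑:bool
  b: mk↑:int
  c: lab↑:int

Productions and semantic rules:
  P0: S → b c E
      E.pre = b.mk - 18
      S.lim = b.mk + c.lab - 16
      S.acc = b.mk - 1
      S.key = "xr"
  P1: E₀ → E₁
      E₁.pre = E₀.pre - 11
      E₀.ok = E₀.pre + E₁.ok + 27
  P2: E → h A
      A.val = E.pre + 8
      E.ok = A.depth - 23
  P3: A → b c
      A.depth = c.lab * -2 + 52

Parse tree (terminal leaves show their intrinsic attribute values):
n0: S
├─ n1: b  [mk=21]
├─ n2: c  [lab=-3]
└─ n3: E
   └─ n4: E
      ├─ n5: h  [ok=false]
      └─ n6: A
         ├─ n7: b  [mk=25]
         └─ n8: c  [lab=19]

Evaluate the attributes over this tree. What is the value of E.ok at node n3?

1. n1.mk = 21  [terminal]
2. n2.lab = -3  [terminal]
3. n3.pre = 3  [b.mk - 18]
4. n4.pre = -8  [E₀.pre - 11]
5. n5.ok = false  [terminal]
6. n6.val = 0  [E.pre + 8]
7. n7.mk = 25  [terminal]
8. n8.lab = 19  [terminal]
9. n6.depth = 14  [c.lab * -2 + 52]
10. n4.ok = -9  [A.depth - 23]
11. n3.ok = 21  [E₀.pre + E₁.ok + 27]
12. n0.lim = 2  [b.mk + c.lab - 16]
13. n0.acc = 20  [b.mk - 1]
14. n0.key = "xr"  ["xr"]

21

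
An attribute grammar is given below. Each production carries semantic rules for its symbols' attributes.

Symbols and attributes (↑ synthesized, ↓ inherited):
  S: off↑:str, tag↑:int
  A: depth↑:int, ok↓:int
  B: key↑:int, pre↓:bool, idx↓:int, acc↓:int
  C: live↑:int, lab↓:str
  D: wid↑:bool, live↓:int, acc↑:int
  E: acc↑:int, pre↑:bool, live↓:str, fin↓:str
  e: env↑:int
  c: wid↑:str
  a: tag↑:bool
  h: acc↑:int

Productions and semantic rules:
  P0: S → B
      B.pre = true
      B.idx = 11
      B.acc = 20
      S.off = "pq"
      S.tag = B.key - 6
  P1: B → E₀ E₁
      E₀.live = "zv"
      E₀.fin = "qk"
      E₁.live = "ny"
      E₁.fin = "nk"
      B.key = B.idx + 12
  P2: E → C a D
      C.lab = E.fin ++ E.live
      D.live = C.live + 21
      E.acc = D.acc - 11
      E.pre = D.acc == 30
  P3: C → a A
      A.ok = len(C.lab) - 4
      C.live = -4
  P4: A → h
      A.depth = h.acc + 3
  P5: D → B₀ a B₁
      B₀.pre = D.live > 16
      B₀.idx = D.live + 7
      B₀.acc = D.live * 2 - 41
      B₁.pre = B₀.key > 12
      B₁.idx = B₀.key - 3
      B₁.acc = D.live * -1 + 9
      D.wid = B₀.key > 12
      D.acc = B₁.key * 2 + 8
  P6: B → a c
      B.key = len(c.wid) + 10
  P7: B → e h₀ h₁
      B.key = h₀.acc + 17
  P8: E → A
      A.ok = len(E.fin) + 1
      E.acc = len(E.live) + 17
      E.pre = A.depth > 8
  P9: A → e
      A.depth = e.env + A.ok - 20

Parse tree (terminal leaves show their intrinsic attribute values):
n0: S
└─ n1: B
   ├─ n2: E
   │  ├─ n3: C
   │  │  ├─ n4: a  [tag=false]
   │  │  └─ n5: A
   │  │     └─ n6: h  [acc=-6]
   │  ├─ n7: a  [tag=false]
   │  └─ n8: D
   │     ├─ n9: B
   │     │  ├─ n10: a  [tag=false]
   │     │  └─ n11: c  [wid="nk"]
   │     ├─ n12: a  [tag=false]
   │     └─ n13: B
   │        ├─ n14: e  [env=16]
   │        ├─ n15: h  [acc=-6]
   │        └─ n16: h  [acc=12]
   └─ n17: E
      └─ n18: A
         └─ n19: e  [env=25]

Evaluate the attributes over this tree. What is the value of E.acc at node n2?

19

1. n1.pre = true  [true]
2. n1.idx = 11  [11]
3. n1.acc = 20  [20]
4. n2.live = "zv"  ["zv"]
5. n2.fin = "qk"  ["qk"]
6. n3.lab = "qkzv"  [E.fin ++ E.live]
7. n4.tag = false  [terminal]
8. n5.ok = 0  [len(C.lab) - 4]
9. n6.acc = -6  [terminal]
10. n5.depth = -3  [h.acc + 3]
11. n3.live = -4  [-4]
12. n7.tag = false  [terminal]
13. n8.live = 17  [C.live + 21]
14. n9.pre = true  [D.live > 16]
15. n9.idx = 24  [D.live + 7]
16. n9.acc = -7  [D.live * 2 - 41]
17. n10.tag = false  [terminal]
18. n11.wid = "nk"  [terminal]
19. n9.key = 12  [len(c.wid) + 10]
20. n12.tag = false  [terminal]
21. n13.pre = false  [B₀.key > 12]
22. n13.idx = 9  [B₀.key - 3]
23. n13.acc = -8  [D.live * -1 + 9]
24. n14.env = 16  [terminal]
25. n15.acc = -6  [terminal]
26. n16.acc = 12  [terminal]
27. n13.key = 11  [h₀.acc + 17]
28. n8.wid = false  [B₀.key > 12]
29. n8.acc = 30  [B₁.key * 2 + 8]
30. n2.acc = 19  [D.acc - 11]
31. n2.pre = true  [D.acc == 30]
32. n17.live = "ny"  ["ny"]
33. n17.fin = "nk"  ["nk"]
34. n18.ok = 3  [len(E.fin) + 1]
35. n19.env = 25  [terminal]
36. n18.depth = 8  [e.env + A.ok - 20]
37. n17.acc = 19  [len(E.live) + 17]
38. n17.pre = false  [A.depth > 8]
39. n1.key = 23  [B.idx + 12]
40. n0.off = "pq"  ["pq"]
41. n0.tag = 17  [B.key - 6]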